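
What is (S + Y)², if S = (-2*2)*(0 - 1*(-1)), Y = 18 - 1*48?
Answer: 1156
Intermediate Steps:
Y = -30 (Y = 18 - 48 = -30)
S = -4 (S = -4*(0 + 1) = -4*1 = -4)
(S + Y)² = (-4 - 30)² = (-34)² = 1156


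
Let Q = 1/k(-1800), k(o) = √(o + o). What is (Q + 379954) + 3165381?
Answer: 3545335 - I/60 ≈ 3.5453e+6 - 0.016667*I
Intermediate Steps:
k(o) = √2*√o (k(o) = √(2*o) = √2*√o)
Q = -I/60 (Q = 1/(√2*√(-1800)) = 1/(√2*(30*I*√2)) = 1/(60*I) = -I/60 ≈ -0.016667*I)
(Q + 379954) + 3165381 = (-I/60 + 379954) + 3165381 = (379954 - I/60) + 3165381 = 3545335 - I/60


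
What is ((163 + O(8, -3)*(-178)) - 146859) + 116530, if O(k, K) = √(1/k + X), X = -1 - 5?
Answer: -30166 - 89*I*√94/2 ≈ -30166.0 - 431.44*I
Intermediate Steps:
X = -6
O(k, K) = √(-6 + 1/k) (O(k, K) = √(1/k - 6) = √(-6 + 1/k))
((163 + O(8, -3)*(-178)) - 146859) + 116530 = ((163 + √(-6 + 1/8)*(-178)) - 146859) + 116530 = ((163 + √(-6 + ⅛)*(-178)) - 146859) + 116530 = ((163 + √(-47/8)*(-178)) - 146859) + 116530 = ((163 + (I*√94/4)*(-178)) - 146859) + 116530 = ((163 - 89*I*√94/2) - 146859) + 116530 = (-146696 - 89*I*√94/2) + 116530 = -30166 - 89*I*√94/2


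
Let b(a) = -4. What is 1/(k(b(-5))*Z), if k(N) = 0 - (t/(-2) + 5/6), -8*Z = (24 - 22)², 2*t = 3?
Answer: 24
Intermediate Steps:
t = 3/2 (t = (½)*3 = 3/2 ≈ 1.5000)
Z = -½ (Z = -(24 - 22)²/8 = -⅛*2² = -⅛*4 = -½ ≈ -0.50000)
k(N) = -1/12 (k(N) = 0 - ((3/2)/(-2) + 5/6) = 0 - ((3/2)*(-½) + 5*(⅙)) = 0 - (-¾ + ⅚) = 0 - 1*1/12 = 0 - 1/12 = -1/12)
1/(k(b(-5))*Z) = 1/(-1/12*(-½)) = 1/(1/24) = 24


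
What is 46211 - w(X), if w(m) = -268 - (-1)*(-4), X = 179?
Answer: 46483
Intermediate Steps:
w(m) = -272 (w(m) = -268 - 1*4 = -268 - 4 = -272)
46211 - w(X) = 46211 - 1*(-272) = 46211 + 272 = 46483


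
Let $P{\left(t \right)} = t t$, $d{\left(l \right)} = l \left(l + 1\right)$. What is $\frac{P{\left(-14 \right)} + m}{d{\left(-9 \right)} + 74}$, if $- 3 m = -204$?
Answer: $\frac{132}{73} \approx 1.8082$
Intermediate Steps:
$m = 68$ ($m = \left(- \frac{1}{3}\right) \left(-204\right) = 68$)
$d{\left(l \right)} = l \left(1 + l\right)$
$P{\left(t \right)} = t^{2}$
$\frac{P{\left(-14 \right)} + m}{d{\left(-9 \right)} + 74} = \frac{\left(-14\right)^{2} + 68}{- 9 \left(1 - 9\right) + 74} = \frac{196 + 68}{\left(-9\right) \left(-8\right) + 74} = \frac{264}{72 + 74} = \frac{264}{146} = 264 \cdot \frac{1}{146} = \frac{132}{73}$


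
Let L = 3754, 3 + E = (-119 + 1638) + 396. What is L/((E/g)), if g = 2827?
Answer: 5306279/956 ≈ 5550.5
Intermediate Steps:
E = 1912 (E = -3 + ((-119 + 1638) + 396) = -3 + (1519 + 396) = -3 + 1915 = 1912)
L/((E/g)) = 3754/((1912/2827)) = 3754/((1912*(1/2827))) = 3754/(1912/2827) = 3754*(2827/1912) = 5306279/956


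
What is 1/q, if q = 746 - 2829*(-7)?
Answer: 1/20549 ≈ 4.8664e-5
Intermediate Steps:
q = 20549 (q = 746 + 19803 = 20549)
1/q = 1/20549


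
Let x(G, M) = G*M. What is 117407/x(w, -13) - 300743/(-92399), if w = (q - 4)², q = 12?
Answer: -10598071217/76875968 ≈ -137.86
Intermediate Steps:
w = 64 (w = (12 - 4)² = 8² = 64)
117407/x(w, -13) - 300743/(-92399) = 117407/((64*(-13))) - 300743/(-92399) = 117407/(-832) - 300743*(-1/92399) = 117407*(-1/832) + 300743/92399 = -117407/832 + 300743/92399 = -10598071217/76875968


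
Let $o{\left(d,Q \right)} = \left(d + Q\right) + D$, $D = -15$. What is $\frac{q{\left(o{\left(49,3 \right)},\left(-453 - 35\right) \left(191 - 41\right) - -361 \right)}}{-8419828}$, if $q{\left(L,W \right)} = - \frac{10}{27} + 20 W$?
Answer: $\frac{1156855}{6686334} \approx 0.17302$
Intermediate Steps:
$o{\left(d,Q \right)} = -15 + Q + d$ ($o{\left(d,Q \right)} = \left(d + Q\right) - 15 = \left(Q + d\right) - 15 = -15 + Q + d$)
$q{\left(L,W \right)} = - \frac{10}{27} + 20 W$ ($q{\left(L,W \right)} = \left(-10\right) \frac{1}{27} + 20 W = - \frac{10}{27} + 20 W$)
$\frac{q{\left(o{\left(49,3 \right)},\left(-453 - 35\right) \left(191 - 41\right) - -361 \right)}}{-8419828} = \frac{- \frac{10}{27} + 20 \left(\left(-453 - 35\right) \left(191 - 41\right) - -361\right)}{-8419828} = \left(- \frac{10}{27} + 20 \left(\left(-488\right) 150 + 361\right)\right) \left(- \frac{1}{8419828}\right) = \left(- \frac{10}{27} + 20 \left(-73200 + 361\right)\right) \left(- \frac{1}{8419828}\right) = \left(- \frac{10}{27} + 20 \left(-72839\right)\right) \left(- \frac{1}{8419828}\right) = \left(- \frac{10}{27} - 1456780\right) \left(- \frac{1}{8419828}\right) = \left(- \frac{39333070}{27}\right) \left(- \frac{1}{8419828}\right) = \frac{1156855}{6686334}$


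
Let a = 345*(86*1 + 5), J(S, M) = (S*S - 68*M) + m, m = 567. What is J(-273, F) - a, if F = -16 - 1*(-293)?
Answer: 24865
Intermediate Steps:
F = 277 (F = -16 + 293 = 277)
J(S, M) = 567 + S² - 68*M (J(S, M) = (S*S - 68*M) + 567 = (S² - 68*M) + 567 = 567 + S² - 68*M)
a = 31395 (a = 345*(86 + 5) = 345*91 = 31395)
J(-273, F) - a = (567 + (-273)² - 68*277) - 1*31395 = (567 + 74529 - 18836) - 31395 = 56260 - 31395 = 24865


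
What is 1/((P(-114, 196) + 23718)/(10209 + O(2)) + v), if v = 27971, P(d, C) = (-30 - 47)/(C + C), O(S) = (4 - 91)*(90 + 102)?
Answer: 363720/10172283923 ≈ 3.5756e-5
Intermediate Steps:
O(S) = -16704 (O(S) = -87*192 = -16704)
P(d, C) = -77/(2*C) (P(d, C) = -77*1/(2*C) = -77/(2*C))
1/((P(-114, 196) + 23718)/(10209 + O(2)) + v) = 1/((-77/2/196 + 23718)/(10209 - 16704) + 27971) = 1/((-77/2*1/196 + 23718)/(-6495) + 27971) = 1/((-11/56 + 23718)*(-1/6495) + 27971) = 1/((1328197/56)*(-1/6495) + 27971) = 1/(-1328197/363720 + 27971) = 1/(10172283923/363720) = 363720/10172283923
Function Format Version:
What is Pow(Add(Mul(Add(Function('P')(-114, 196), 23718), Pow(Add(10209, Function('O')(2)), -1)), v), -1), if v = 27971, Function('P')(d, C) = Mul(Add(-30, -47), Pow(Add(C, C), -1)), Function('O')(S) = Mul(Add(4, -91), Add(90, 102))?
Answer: Rational(363720, 10172283923) ≈ 3.5756e-5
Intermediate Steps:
Function('O')(S) = -16704 (Function('O')(S) = Mul(-87, 192) = -16704)
Function('P')(d, C) = Mul(Rational(-77, 2), Pow(C, -1)) (Function('P')(d, C) = Mul(-77, Pow(Mul(2, C), -1)) = Mul(-77, Mul(Rational(1, 2), Pow(C, -1))) = Mul(Rational(-77, 2), Pow(C, -1)))
Pow(Add(Mul(Add(Function('P')(-114, 196), 23718), Pow(Add(10209, Function('O')(2)), -1)), v), -1) = Pow(Add(Mul(Add(Mul(Rational(-77, 2), Pow(196, -1)), 23718), Pow(Add(10209, -16704), -1)), 27971), -1) = Pow(Add(Mul(Add(Mul(Rational(-77, 2), Rational(1, 196)), 23718), Pow(-6495, -1)), 27971), -1) = Pow(Add(Mul(Add(Rational(-11, 56), 23718), Rational(-1, 6495)), 27971), -1) = Pow(Add(Mul(Rational(1328197, 56), Rational(-1, 6495)), 27971), -1) = Pow(Add(Rational(-1328197, 363720), 27971), -1) = Pow(Rational(10172283923, 363720), -1) = Rational(363720, 10172283923)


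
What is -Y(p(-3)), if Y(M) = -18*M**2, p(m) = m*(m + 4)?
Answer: 162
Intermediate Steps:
p(m) = m*(4 + m)
-Y(p(-3)) = -(-18)*(-3*(4 - 3))**2 = -(-18)*(-3*1)**2 = -(-18)*(-3)**2 = -(-18)*9 = -1*(-162) = 162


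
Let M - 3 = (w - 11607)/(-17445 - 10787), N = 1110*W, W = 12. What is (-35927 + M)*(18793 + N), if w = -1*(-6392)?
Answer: -32569041626289/28232 ≈ -1.1536e+9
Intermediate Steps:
N = 13320 (N = 1110*12 = 13320)
w = 6392
M = 89911/28232 (M = 3 + (6392 - 11607)/(-17445 - 10787) = 3 - 5215/(-28232) = 3 - 5215*(-1/28232) = 3 + 5215/28232 = 89911/28232 ≈ 3.1847)
(-35927 + M)*(18793 + N) = (-35927 + 89911/28232)*(18793 + 13320) = -1014201153/28232*32113 = -32569041626289/28232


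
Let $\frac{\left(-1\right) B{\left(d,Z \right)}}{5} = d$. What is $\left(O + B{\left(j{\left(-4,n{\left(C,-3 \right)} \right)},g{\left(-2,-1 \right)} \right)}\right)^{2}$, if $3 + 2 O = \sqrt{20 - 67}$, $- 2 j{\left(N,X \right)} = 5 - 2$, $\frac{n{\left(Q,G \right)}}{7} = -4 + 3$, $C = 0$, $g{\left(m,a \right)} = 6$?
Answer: $\frac{\left(12 + i \sqrt{47}\right)^{2}}{4} \approx 24.25 + 41.134 i$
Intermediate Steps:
$n{\left(Q,G \right)} = -7$ ($n{\left(Q,G \right)} = 7 \left(-4 + 3\right) = 7 \left(-1\right) = -7$)
$j{\left(N,X \right)} = - \frac{3}{2}$ ($j{\left(N,X \right)} = - \frac{5 - 2}{2} = \left(- \frac{1}{2}\right) 3 = - \frac{3}{2}$)
$O = - \frac{3}{2} + \frac{i \sqrt{47}}{2}$ ($O = - \frac{3}{2} + \frac{\sqrt{20 - 67}}{2} = - \frac{3}{2} + \frac{\sqrt{-47}}{2} = - \frac{3}{2} + \frac{i \sqrt{47}}{2} \approx -1.5 + 3.4278 i$)
$B{\left(d,Z \right)} = - 5 d$
$\left(O + B{\left(j{\left(-4,n{\left(C,-3 \right)} \right)},g{\left(-2,-1 \right)} \right)}\right)^{2} = \left(\left(- \frac{3}{2} + \frac{i \sqrt{47}}{2}\right) - - \frac{15}{2}\right)^{2} = \left(\left(- \frac{3}{2} + \frac{i \sqrt{47}}{2}\right) + \frac{15}{2}\right)^{2} = \left(6 + \frac{i \sqrt{47}}{2}\right)^{2}$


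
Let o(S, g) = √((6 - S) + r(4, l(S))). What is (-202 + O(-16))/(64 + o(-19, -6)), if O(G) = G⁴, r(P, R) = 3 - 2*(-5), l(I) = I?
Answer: 2090688/2029 - 32667*√38/2029 ≈ 931.16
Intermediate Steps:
r(P, R) = 13 (r(P, R) = 3 + 10 = 13)
o(S, g) = √(19 - S) (o(S, g) = √((6 - S) + 13) = √(19 - S))
(-202 + O(-16))/(64 + o(-19, -6)) = (-202 + (-16)⁴)/(64 + √(19 - 1*(-19))) = (-202 + 65536)/(64 + √(19 + 19)) = 65334/(64 + √38)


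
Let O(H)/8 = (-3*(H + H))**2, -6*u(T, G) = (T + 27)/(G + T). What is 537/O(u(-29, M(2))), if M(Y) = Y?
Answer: 391473/32 ≈ 12234.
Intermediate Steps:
u(T, G) = -(27 + T)/(6*(G + T)) (u(T, G) = -(T + 27)/(6*(G + T)) = -(27 + T)/(6*(G + T)))
O(H) = 288*H**2 (O(H) = 8*(-3*(H + H))**2 = 8*(-6*H)**2 = 8*(36*H**2) = 288*H**2)
537/O(u(-29, M(2))) = 537/((288*((-27 - 1*(-29))/(6*(2 - 29)))**2)) = 537/((288*((1/6)*(-27 + 29)/(-27))**2)) = 537/((288*((1/6)*(-1/27)*2)**2)) = 537/((288*(-1/81)**2)) = 537/((288*(1/6561))) = 537/(32/729) = 537*(729/32) = 391473/32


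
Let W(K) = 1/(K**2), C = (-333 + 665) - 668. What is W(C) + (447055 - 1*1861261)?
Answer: -159658200575/112896 ≈ -1.4142e+6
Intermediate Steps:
C = -336 (C = 332 - 668 = -336)
W(K) = K**(-2)
W(C) + (447055 - 1*1861261) = (-336)**(-2) + (447055 - 1*1861261) = 1/112896 + (447055 - 1861261) = 1/112896 - 1414206 = -159658200575/112896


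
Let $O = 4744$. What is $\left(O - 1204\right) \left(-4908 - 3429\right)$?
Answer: $-29512980$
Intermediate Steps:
$\left(O - 1204\right) \left(-4908 - 3429\right) = \left(4744 - 1204\right) \left(-4908 - 3429\right) = 3540 \left(-8337\right) = -29512980$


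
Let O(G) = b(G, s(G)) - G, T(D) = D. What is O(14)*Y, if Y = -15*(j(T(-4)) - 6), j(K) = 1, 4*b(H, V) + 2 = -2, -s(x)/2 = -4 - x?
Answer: -1125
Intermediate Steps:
s(x) = 8 + 2*x (s(x) = -2*(-4 - x) = 8 + 2*x)
b(H, V) = -1 (b(H, V) = -½ + (¼)*(-2) = -½ - ½ = -1)
O(G) = -1 - G
Y = 75 (Y = -15*(1 - 6) = -15*(-5) = 75)
O(14)*Y = (-1 - 1*14)*75 = (-1 - 14)*75 = -15*75 = -1125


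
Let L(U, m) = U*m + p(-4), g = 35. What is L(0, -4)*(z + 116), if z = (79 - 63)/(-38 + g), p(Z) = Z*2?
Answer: -2656/3 ≈ -885.33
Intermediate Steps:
p(Z) = 2*Z
z = -16/3 (z = (79 - 63)/(-38 + 35) = 16/(-3) = 16*(-⅓) = -16/3 ≈ -5.3333)
L(U, m) = -8 + U*m (L(U, m) = U*m + 2*(-4) = U*m - 8 = -8 + U*m)
L(0, -4)*(z + 116) = (-8 + 0*(-4))*(-16/3 + 116) = (-8 + 0)*(332/3) = -8*332/3 = -2656/3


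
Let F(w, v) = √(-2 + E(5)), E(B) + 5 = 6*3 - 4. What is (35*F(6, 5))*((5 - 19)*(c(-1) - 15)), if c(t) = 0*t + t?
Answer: 7840*√7 ≈ 20743.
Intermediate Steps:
c(t) = t (c(t) = 0 + t = t)
E(B) = 9 (E(B) = -5 + (6*3 - 4) = -5 + (18 - 4) = -5 + 14 = 9)
F(w, v) = √7 (F(w, v) = √(-2 + 9) = √7)
(35*F(6, 5))*((5 - 19)*(c(-1) - 15)) = (35*√7)*((5 - 19)*(-1 - 15)) = (35*√7)*(-14*(-16)) = (35*√7)*224 = 7840*√7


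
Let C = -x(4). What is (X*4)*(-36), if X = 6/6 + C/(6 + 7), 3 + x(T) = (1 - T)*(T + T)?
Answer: -5760/13 ≈ -443.08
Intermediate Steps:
x(T) = -3 + 2*T*(1 - T) (x(T) = -3 + (1 - T)*(T + T) = -3 + (1 - T)*(2*T) = -3 + 2*T*(1 - T))
C = 27 (C = -(-3 - 2*4² + 2*4) = -(-3 - 2*16 + 8) = -(-3 - 32 + 8) = -1*(-27) = 27)
X = 40/13 (X = 6/6 + 27/(6 + 7) = 6*(⅙) + 27/13 = 1 + 27*(1/13) = 1 + 27/13 = 40/13 ≈ 3.0769)
(X*4)*(-36) = ((40/13)*4)*(-36) = (160/13)*(-36) = -5760/13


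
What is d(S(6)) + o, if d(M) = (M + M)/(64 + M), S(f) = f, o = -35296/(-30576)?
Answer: 12668/9555 ≈ 1.3258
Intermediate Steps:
o = 2206/1911 (o = -35296*(-1/30576) = 2206/1911 ≈ 1.1544)
d(M) = 2*M/(64 + M) (d(M) = (2*M)/(64 + M) = 2*M/(64 + M))
d(S(6)) + o = 2*6/(64 + 6) + 2206/1911 = 2*6/70 + 2206/1911 = 2*6*(1/70) + 2206/1911 = 6/35 + 2206/1911 = 12668/9555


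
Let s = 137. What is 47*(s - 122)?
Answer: 705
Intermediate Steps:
47*(s - 122) = 47*(137 - 122) = 47*15 = 705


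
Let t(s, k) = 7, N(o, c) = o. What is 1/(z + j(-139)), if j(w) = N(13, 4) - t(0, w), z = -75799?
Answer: -1/75793 ≈ -1.3194e-5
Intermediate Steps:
j(w) = 6 (j(w) = 13 - 1*7 = 13 - 7 = 6)
1/(z + j(-139)) = 1/(-75799 + 6) = 1/(-75793) = -1/75793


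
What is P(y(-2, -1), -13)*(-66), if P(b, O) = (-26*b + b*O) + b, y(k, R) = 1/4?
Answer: 627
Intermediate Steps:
y(k, R) = ¼
P(b, O) = -25*b + O*b (P(b, O) = (-26*b + O*b) + b = -25*b + O*b)
P(y(-2, -1), -13)*(-66) = ((-25 - 13)/4)*(-66) = ((¼)*(-38))*(-66) = -19/2*(-66) = 627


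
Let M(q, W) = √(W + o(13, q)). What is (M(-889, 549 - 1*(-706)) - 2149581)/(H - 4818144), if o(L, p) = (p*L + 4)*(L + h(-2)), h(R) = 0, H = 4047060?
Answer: 716527/257028 - I*√148934/771084 ≈ 2.7877 - 0.00050049*I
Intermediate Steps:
o(L, p) = L*(4 + L*p) (o(L, p) = (p*L + 4)*(L + 0) = (L*p + 4)*L = (4 + L*p)*L = L*(4 + L*p))
M(q, W) = √(52 + W + 169*q) (M(q, W) = √(W + 13*(4 + 13*q)) = √(W + (52 + 169*q)) = √(52 + W + 169*q))
(M(-889, 549 - 1*(-706)) - 2149581)/(H - 4818144) = (√(52 + (549 - 1*(-706)) + 169*(-889)) - 2149581)/(4047060 - 4818144) = (√(52 + (549 + 706) - 150241) - 2149581)/(-771084) = (√(52 + 1255 - 150241) - 2149581)*(-1/771084) = (√(-148934) - 2149581)*(-1/771084) = (I*√148934 - 2149581)*(-1/771084) = (-2149581 + I*√148934)*(-1/771084) = 716527/257028 - I*√148934/771084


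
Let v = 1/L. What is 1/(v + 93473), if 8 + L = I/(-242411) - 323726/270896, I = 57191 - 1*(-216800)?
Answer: 339021585685/31689331844648877 ≈ 1.0698e-5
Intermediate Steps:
I = 273991 (I = 57191 + 216800 = 273991)
L = -339021585685/32834085128 (L = -8 + (273991/(-242411) - 323726/270896) = -8 + (273991*(-1/242411) - 323726*1/270896) = -8 + (-273991/242411 - 161863/135448) = -8 - 76348904661/32834085128 = -339021585685/32834085128 ≈ -10.325)
v = -32834085128/339021585685 (v = 1/(-339021585685/32834085128) = -32834085128/339021585685 ≈ -0.096850)
1/(v + 93473) = 1/(-32834085128/339021585685 + 93473) = 1/(31689331844648877/339021585685) = 339021585685/31689331844648877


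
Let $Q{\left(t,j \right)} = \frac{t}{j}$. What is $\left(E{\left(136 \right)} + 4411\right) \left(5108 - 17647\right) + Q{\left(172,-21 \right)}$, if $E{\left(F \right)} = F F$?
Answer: $- \frac{6031848505}{21} \approx -2.8723 \cdot 10^{8}$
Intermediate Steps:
$E{\left(F \right)} = F^{2}$
$\left(E{\left(136 \right)} + 4411\right) \left(5108 - 17647\right) + Q{\left(172,-21 \right)} = \left(136^{2} + 4411\right) \left(5108 - 17647\right) + \frac{172}{-21} = \left(18496 + 4411\right) \left(-12539\right) + 172 \left(- \frac{1}{21}\right) = 22907 \left(-12539\right) - \frac{172}{21} = -287230873 - \frac{172}{21} = - \frac{6031848505}{21}$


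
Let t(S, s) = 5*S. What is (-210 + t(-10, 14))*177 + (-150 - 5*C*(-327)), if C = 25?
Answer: -5295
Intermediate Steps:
(-210 + t(-10, 14))*177 + (-150 - 5*C*(-327)) = (-210 + 5*(-10))*177 + (-150 - 5*25*(-327)) = (-210 - 50)*177 + (-150 - 125*(-327)) = -260*177 + (-150 + 40875) = -46020 + 40725 = -5295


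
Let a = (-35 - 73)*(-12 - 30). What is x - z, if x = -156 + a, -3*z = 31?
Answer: 13171/3 ≈ 4390.3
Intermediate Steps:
a = 4536 (a = -108*(-42) = 4536)
z = -31/3 (z = -⅓*31 = -31/3 ≈ -10.333)
x = 4380 (x = -156 + 4536 = 4380)
x - z = 4380 - 1*(-31/3) = 4380 + 31/3 = 13171/3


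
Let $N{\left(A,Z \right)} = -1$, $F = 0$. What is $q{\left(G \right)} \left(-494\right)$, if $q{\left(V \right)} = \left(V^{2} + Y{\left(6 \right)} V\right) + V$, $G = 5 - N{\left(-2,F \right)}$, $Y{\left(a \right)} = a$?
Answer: $-38532$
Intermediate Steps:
$G = 6$ ($G = 5 - -1 = 5 + 1 = 6$)
$q{\left(V \right)} = V^{2} + 7 V$ ($q{\left(V \right)} = \left(V^{2} + 6 V\right) + V = V^{2} + 7 V$)
$q{\left(G \right)} \left(-494\right) = 6 \left(7 + 6\right) \left(-494\right) = 6 \cdot 13 \left(-494\right) = 78 \left(-494\right) = -38532$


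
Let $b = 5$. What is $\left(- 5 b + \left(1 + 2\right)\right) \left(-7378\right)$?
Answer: $162316$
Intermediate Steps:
$\left(- 5 b + \left(1 + 2\right)\right) \left(-7378\right) = \left(\left(-5\right) 5 + \left(1 + 2\right)\right) \left(-7378\right) = \left(-25 + 3\right) \left(-7378\right) = \left(-22\right) \left(-7378\right) = 162316$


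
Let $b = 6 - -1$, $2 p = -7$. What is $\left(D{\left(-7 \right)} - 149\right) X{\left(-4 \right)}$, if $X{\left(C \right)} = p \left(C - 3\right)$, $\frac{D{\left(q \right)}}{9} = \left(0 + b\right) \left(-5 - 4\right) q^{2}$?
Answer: $-684334$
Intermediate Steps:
$p = - \frac{7}{2}$ ($p = \frac{1}{2} \left(-7\right) = - \frac{7}{2} \approx -3.5$)
$b = 7$ ($b = 6 + 1 = 7$)
$D{\left(q \right)} = - 567 q^{2}$ ($D{\left(q \right)} = 9 \left(0 + 7\right) \left(-5 - 4\right) q^{2} = 9 \cdot 7 \left(-9\right) q^{2} = 9 \left(- 63 q^{2}\right) = - 567 q^{2}$)
$X{\left(C \right)} = \frac{21}{2} - \frac{7 C}{2}$ ($X{\left(C \right)} = - \frac{7 \left(C - 3\right)}{2} = - \frac{7 \left(-3 + C\right)}{2} = \frac{21}{2} - \frac{7 C}{2}$)
$\left(D{\left(-7 \right)} - 149\right) X{\left(-4 \right)} = \left(- 567 \left(-7\right)^{2} - 149\right) \left(\frac{21}{2} - -14\right) = \left(\left(-567\right) 49 - 149\right) \left(\frac{21}{2} + 14\right) = \left(-27783 - 149\right) \frac{49}{2} = \left(-27932\right) \frac{49}{2} = -684334$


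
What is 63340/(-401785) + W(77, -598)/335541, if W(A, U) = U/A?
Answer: -327346824362/2076156246549 ≈ -0.15767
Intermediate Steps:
63340/(-401785) + W(77, -598)/335541 = 63340/(-401785) - 598/77/335541 = 63340*(-1/401785) - 598*1/77*(1/335541) = -12668/80357 - 598/77*1/335541 = -12668/80357 - 598/25836657 = -327346824362/2076156246549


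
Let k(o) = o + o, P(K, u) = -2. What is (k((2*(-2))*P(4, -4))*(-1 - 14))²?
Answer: 57600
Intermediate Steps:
k(o) = 2*o
(k((2*(-2))*P(4, -4))*(-1 - 14))² = ((2*((2*(-2))*(-2)))*(-1 - 14))² = ((2*(-4*(-2)))*(-15))² = ((2*8)*(-15))² = (16*(-15))² = (-240)² = 57600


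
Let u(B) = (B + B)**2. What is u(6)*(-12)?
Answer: -1728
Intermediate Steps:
u(B) = 4*B**2 (u(B) = (2*B)**2 = 4*B**2)
u(6)*(-12) = (4*6**2)*(-12) = (4*36)*(-12) = 144*(-12) = -1728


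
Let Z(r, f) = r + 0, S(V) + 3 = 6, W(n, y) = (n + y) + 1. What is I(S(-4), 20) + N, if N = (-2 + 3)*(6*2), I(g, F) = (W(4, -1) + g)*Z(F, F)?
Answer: 152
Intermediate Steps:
W(n, y) = 1 + n + y
S(V) = 3 (S(V) = -3 + 6 = 3)
Z(r, f) = r
I(g, F) = F*(4 + g) (I(g, F) = ((1 + 4 - 1) + g)*F = (4 + g)*F = F*(4 + g))
N = 12 (N = 1*12 = 12)
I(S(-4), 20) + N = 20*(4 + 3) + 12 = 20*7 + 12 = 140 + 12 = 152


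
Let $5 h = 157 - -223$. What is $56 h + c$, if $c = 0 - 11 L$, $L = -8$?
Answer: $4344$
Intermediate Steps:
$h = 76$ ($h = \frac{157 - -223}{5} = \frac{157 + 223}{5} = \frac{1}{5} \cdot 380 = 76$)
$c = 88$ ($c = 0 - -88 = 0 + 88 = 88$)
$56 h + c = 56 \cdot 76 + 88 = 4256 + 88 = 4344$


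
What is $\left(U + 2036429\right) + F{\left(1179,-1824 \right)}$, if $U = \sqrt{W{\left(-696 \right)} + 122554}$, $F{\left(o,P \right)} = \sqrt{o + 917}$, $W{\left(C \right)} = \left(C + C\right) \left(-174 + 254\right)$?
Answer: $2036429 + \sqrt{11194} + 4 \sqrt{131} \approx 2.0366 \cdot 10^{6}$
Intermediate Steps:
$W{\left(C \right)} = 160 C$ ($W{\left(C \right)} = 2 C 80 = 160 C$)
$F{\left(o,P \right)} = \sqrt{917 + o}$
$U = \sqrt{11194}$ ($U = \sqrt{160 \left(-696\right) + 122554} = \sqrt{-111360 + 122554} = \sqrt{11194} \approx 105.8$)
$\left(U + 2036429\right) + F{\left(1179,-1824 \right)} = \left(\sqrt{11194} + 2036429\right) + \sqrt{917 + 1179} = \left(2036429 + \sqrt{11194}\right) + \sqrt{2096} = \left(2036429 + \sqrt{11194}\right) + 4 \sqrt{131} = 2036429 + \sqrt{11194} + 4 \sqrt{131}$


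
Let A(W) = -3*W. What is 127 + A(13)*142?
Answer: -5411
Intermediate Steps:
127 + A(13)*142 = 127 - 3*13*142 = 127 - 39*142 = 127 - 5538 = -5411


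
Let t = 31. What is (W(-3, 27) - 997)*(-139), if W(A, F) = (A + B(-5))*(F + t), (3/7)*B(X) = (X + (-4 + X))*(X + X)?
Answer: -7412453/3 ≈ -2.4708e+6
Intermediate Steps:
B(X) = 14*X*(-4 + 2*X)/3 (B(X) = 7*((X + (-4 + X))*(X + X))/3 = 7*((-4 + 2*X)*(2*X))/3 = 7*(2*X*(-4 + 2*X))/3 = 14*X*(-4 + 2*X)/3)
W(A, F) = (31 + F)*(980/3 + A) (W(A, F) = (A + (28/3)*(-5)*(-2 - 5))*(F + 31) = (A + (28/3)*(-5)*(-7))*(31 + F) = (A + 980/3)*(31 + F) = (980/3 + A)*(31 + F) = (31 + F)*(980/3 + A))
(W(-3, 27) - 997)*(-139) = ((30380/3 + 31*(-3) + (980/3)*27 - 3*27) - 997)*(-139) = ((30380/3 - 93 + 8820 - 81) - 997)*(-139) = (56318/3 - 997)*(-139) = (53327/3)*(-139) = -7412453/3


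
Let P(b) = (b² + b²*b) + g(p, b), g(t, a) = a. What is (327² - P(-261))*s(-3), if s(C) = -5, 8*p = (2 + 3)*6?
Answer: -89093250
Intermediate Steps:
p = 15/4 (p = ((2 + 3)*6)/8 = (5*6)/8 = (⅛)*30 = 15/4 ≈ 3.7500)
P(b) = b + b² + b³ (P(b) = (b² + b²*b) + b = (b² + b³) + b = b + b² + b³)
(327² - P(-261))*s(-3) = (327² - (-261)*(1 - 261 + (-261)²))*(-5) = (106929 - (-261)*(1 - 261 + 68121))*(-5) = (106929 - (-261)*67861)*(-5) = (106929 - 1*(-17711721))*(-5) = (106929 + 17711721)*(-5) = 17818650*(-5) = -89093250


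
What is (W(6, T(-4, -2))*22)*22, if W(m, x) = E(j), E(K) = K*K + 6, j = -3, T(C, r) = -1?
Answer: 7260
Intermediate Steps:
E(K) = 6 + K² (E(K) = K² + 6 = 6 + K²)
W(m, x) = 15 (W(m, x) = 6 + (-3)² = 6 + 9 = 15)
(W(6, T(-4, -2))*22)*22 = (15*22)*22 = 330*22 = 7260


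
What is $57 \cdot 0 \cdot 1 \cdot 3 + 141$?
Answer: $141$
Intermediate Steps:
$57 \cdot 0 \cdot 1 \cdot 3 + 141 = 57 \cdot 0 \cdot 3 + 141 = 57 \cdot 0 + 141 = 0 + 141 = 141$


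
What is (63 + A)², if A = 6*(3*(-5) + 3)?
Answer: 81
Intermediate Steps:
A = -72 (A = 6*(-15 + 3) = 6*(-12) = -72)
(63 + A)² = (63 - 72)² = (-9)² = 81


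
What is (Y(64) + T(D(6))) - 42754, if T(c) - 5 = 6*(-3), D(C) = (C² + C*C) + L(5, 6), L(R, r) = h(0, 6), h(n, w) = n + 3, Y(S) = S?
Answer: -42703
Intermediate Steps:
h(n, w) = 3 + n
L(R, r) = 3 (L(R, r) = 3 + 0 = 3)
D(C) = 3 + 2*C² (D(C) = (C² + C*C) + 3 = (C² + C²) + 3 = 2*C² + 3 = 3 + 2*C²)
T(c) = -13 (T(c) = 5 + 6*(-3) = 5 - 18 = -13)
(Y(64) + T(D(6))) - 42754 = (64 - 13) - 42754 = 51 - 42754 = -42703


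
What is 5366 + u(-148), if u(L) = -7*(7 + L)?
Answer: 6353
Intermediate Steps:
u(L) = -49 - 7*L
5366 + u(-148) = 5366 + (-49 - 7*(-148)) = 5366 + (-49 + 1036) = 5366 + 987 = 6353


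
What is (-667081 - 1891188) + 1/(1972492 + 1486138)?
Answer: -8848105911469/3458630 ≈ -2.5583e+6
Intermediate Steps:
(-667081 - 1891188) + 1/(1972492 + 1486138) = -2558269 + 1/3458630 = -8848105911469/3458630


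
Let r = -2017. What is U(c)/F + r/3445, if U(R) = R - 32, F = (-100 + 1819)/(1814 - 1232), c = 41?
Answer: 1619743/657995 ≈ 2.4616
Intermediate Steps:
F = 573/194 (F = 1719/582 = 1719*(1/582) = 573/194 ≈ 2.9536)
U(R) = -32 + R
U(c)/F + r/3445 = (-32 + 41)/(573/194) - 2017/3445 = 9*(194/573) - 2017*1/3445 = 582/191 - 2017/3445 = 1619743/657995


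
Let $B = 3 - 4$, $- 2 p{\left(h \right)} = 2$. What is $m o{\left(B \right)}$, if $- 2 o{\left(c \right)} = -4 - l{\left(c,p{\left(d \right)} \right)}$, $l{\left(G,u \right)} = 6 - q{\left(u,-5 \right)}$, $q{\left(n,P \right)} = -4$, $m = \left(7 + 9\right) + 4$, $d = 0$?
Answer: $140$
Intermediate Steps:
$m = 20$ ($m = 16 + 4 = 20$)
$p{\left(h \right)} = -1$ ($p{\left(h \right)} = \left(- \frac{1}{2}\right) 2 = -1$)
$l{\left(G,u \right)} = 10$ ($l{\left(G,u \right)} = 6 - -4 = 6 + 4 = 10$)
$B = -1$
$o{\left(c \right)} = 7$ ($o{\left(c \right)} = - \frac{-4 - 10}{2} = \left(- \frac{1}{2}\right) \left(-14\right) = 7$)
$m o{\left(B \right)} = 20 \cdot 7 = 140$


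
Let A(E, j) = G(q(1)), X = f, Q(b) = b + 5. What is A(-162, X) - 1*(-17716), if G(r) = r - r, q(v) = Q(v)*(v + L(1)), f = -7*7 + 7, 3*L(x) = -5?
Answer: 17716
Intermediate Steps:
L(x) = -5/3 (L(x) = (1/3)*(-5) = -5/3)
Q(b) = 5 + b
f = -42 (f = -49 + 7 = -42)
q(v) = (5 + v)*(-5/3 + v) (q(v) = (5 + v)*(v - 5/3) = (5 + v)*(-5/3 + v))
G(r) = 0
X = -42
A(E, j) = 0
A(-162, X) - 1*(-17716) = 0 - 1*(-17716) = 0 + 17716 = 17716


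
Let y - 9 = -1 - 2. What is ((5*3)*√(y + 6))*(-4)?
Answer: -120*√3 ≈ -207.85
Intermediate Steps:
y = 6 (y = 9 + (-1 - 2) = 9 - 3 = 6)
((5*3)*√(y + 6))*(-4) = ((5*3)*√(6 + 6))*(-4) = (15*√12)*(-4) = (15*(2*√3))*(-4) = (30*√3)*(-4) = -120*√3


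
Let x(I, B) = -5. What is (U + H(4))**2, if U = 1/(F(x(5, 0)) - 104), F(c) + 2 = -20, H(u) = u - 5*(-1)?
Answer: 1283689/15876 ≈ 80.857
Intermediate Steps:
H(u) = 5 + u (H(u) = u + 5 = 5 + u)
F(c) = -22 (F(c) = -2 - 20 = -22)
U = -1/126 (U = 1/(-22 - 104) = 1/(-126) = -1/126 ≈ -0.0079365)
(U + H(4))**2 = (-1/126 + (5 + 4))**2 = (-1/126 + 9)**2 = (1133/126)**2 = 1283689/15876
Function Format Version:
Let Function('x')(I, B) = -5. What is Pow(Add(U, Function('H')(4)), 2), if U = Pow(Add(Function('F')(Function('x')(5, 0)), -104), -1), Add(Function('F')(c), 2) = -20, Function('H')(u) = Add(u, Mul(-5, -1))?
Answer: Rational(1283689, 15876) ≈ 80.857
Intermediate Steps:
Function('H')(u) = Add(5, u) (Function('H')(u) = Add(u, 5) = Add(5, u))
Function('F')(c) = -22 (Function('F')(c) = Add(-2, -20) = -22)
U = Rational(-1, 126) (U = Pow(Add(-22, -104), -1) = Pow(-126, -1) = Rational(-1, 126) ≈ -0.0079365)
Pow(Add(U, Function('H')(4)), 2) = Pow(Add(Rational(-1, 126), Add(5, 4)), 2) = Pow(Add(Rational(-1, 126), 9), 2) = Pow(Rational(1133, 126), 2) = Rational(1283689, 15876)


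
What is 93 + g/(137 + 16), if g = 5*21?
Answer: 4778/51 ≈ 93.686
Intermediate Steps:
g = 105
93 + g/(137 + 16) = 93 + 105/(137 + 16) = 93 + 105/153 = 93 + 105*(1/153) = 93 + 35/51 = 4778/51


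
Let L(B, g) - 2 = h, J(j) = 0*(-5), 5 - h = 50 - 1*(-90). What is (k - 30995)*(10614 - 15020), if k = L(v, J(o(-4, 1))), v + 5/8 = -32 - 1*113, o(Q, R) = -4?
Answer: 137149968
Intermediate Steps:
h = -135 (h = 5 - (50 - 1*(-90)) = 5 - (50 + 90) = 5 - 1*140 = 5 - 140 = -135)
v = -1165/8 (v = -5/8 + (-32 - 1*113) = -5/8 + (-32 - 113) = -5/8 - 145 = -1165/8 ≈ -145.63)
J(j) = 0
L(B, g) = -133 (L(B, g) = 2 - 135 = -133)
k = -133
(k - 30995)*(10614 - 15020) = (-133 - 30995)*(10614 - 15020) = -31128*(-4406) = 137149968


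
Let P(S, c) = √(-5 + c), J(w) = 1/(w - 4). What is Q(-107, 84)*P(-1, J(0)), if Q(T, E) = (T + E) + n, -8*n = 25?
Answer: -209*I*√21/16 ≈ -59.86*I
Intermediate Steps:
J(w) = 1/(-4 + w)
n = -25/8 (n = -⅛*25 = -25/8 ≈ -3.1250)
Q(T, E) = -25/8 + E + T (Q(T, E) = (T + E) - 25/8 = (E + T) - 25/8 = -25/8 + E + T)
Q(-107, 84)*P(-1, J(0)) = (-25/8 + 84 - 107)*√(-5 + 1/(-4 + 0)) = -209*√(-5 + 1/(-4))/8 = -209*√(-5 - ¼)/8 = -209*I*√21/16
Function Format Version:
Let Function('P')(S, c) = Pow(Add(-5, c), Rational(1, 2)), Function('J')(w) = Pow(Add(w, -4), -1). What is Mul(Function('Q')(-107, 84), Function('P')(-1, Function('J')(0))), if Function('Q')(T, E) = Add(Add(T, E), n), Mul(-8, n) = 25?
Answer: Mul(Rational(-209, 16), I, Pow(21, Rational(1, 2))) ≈ Mul(-59.860, I)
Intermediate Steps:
Function('J')(w) = Pow(Add(-4, w), -1)
n = Rational(-25, 8) (n = Mul(Rational(-1, 8), 25) = Rational(-25, 8) ≈ -3.1250)
Function('Q')(T, E) = Add(Rational(-25, 8), E, T) (Function('Q')(T, E) = Add(Add(T, E), Rational(-25, 8)) = Add(Add(E, T), Rational(-25, 8)) = Add(Rational(-25, 8), E, T))
Mul(Function('Q')(-107, 84), Function('P')(-1, Function('J')(0))) = Mul(Add(Rational(-25, 8), 84, -107), Pow(Add(-5, Pow(Add(-4, 0), -1)), Rational(1, 2))) = Mul(Rational(-209, 8), Pow(Add(-5, Pow(-4, -1)), Rational(1, 2))) = Mul(Rational(-209, 8), Pow(Add(-5, Rational(-1, 4)), Rational(1, 2))) = Mul(Rational(-209, 8), Pow(Rational(-21, 4), Rational(1, 2))) = Mul(Rational(-209, 8), Mul(Rational(1, 2), I, Pow(21, Rational(1, 2)))) = Mul(Rational(-209, 16), I, Pow(21, Rational(1, 2)))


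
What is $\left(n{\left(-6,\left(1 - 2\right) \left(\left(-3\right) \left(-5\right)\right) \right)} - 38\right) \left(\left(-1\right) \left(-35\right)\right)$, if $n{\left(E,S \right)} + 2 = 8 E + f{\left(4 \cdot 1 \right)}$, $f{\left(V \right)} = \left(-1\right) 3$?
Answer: $-3185$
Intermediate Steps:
$f{\left(V \right)} = -3$
$n{\left(E,S \right)} = -5 + 8 E$ ($n{\left(E,S \right)} = -2 + \left(8 E - 3\right) = -2 + \left(-3 + 8 E\right) = -5 + 8 E$)
$\left(n{\left(-6,\left(1 - 2\right) \left(\left(-3\right) \left(-5\right)\right) \right)} - 38\right) \left(\left(-1\right) \left(-35\right)\right) = \left(\left(-5 + 8 \left(-6\right)\right) - 38\right) \left(\left(-1\right) \left(-35\right)\right) = \left(\left(-5 - 48\right) - 38\right) 35 = \left(-53 - 38\right) 35 = \left(-91\right) 35 = -3185$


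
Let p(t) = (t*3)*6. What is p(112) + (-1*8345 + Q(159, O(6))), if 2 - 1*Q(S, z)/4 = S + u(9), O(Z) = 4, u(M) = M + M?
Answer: -7029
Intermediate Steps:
u(M) = 2*M
p(t) = 18*t (p(t) = (3*t)*6 = 18*t)
Q(S, z) = -64 - 4*S (Q(S, z) = 8 - 4*(S + 2*9) = 8 - 4*(S + 18) = 8 - 4*(18 + S) = 8 + (-72 - 4*S) = -64 - 4*S)
p(112) + (-1*8345 + Q(159, O(6))) = 18*112 + (-1*8345 + (-64 - 4*159)) = 2016 + (-8345 + (-64 - 636)) = 2016 + (-8345 - 700) = 2016 - 9045 = -7029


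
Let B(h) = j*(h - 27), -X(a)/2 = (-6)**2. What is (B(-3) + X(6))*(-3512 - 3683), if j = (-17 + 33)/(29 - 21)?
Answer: 949740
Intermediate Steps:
X(a) = -72 (X(a) = -2*(-6)**2 = -2*36 = -72)
j = 2 (j = 16/8 = 16*(1/8) = 2)
B(h) = -54 + 2*h (B(h) = 2*(h - 27) = 2*(-27 + h) = -54 + 2*h)
(B(-3) + X(6))*(-3512 - 3683) = ((-54 + 2*(-3)) - 72)*(-3512 - 3683) = ((-54 - 6) - 72)*(-7195) = (-60 - 72)*(-7195) = -132*(-7195) = 949740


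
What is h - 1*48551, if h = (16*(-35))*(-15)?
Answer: -40151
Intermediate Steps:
h = 8400 (h = -560*(-15) = 8400)
h - 1*48551 = 8400 - 1*48551 = 8400 - 48551 = -40151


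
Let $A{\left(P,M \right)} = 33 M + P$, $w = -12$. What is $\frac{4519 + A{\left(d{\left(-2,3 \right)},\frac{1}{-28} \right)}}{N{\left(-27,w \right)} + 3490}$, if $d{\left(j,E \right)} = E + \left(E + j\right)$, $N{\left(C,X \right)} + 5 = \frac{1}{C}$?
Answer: $\frac{3418497}{2634632} \approx 1.2975$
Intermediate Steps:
$N{\left(C,X \right)} = -5 + \frac{1}{C}$
$d{\left(j,E \right)} = j + 2 E$
$A{\left(P,M \right)} = P + 33 M$
$\frac{4519 + A{\left(d{\left(-2,3 \right)},\frac{1}{-28} \right)}}{N{\left(-27,w \right)} + 3490} = \frac{4519 + \left(\left(-2 + 2 \cdot 3\right) + \frac{33}{-28}\right)}{\left(-5 + \frac{1}{-27}\right) + 3490} = \frac{4519 + \left(\left(-2 + 6\right) + 33 \left(- \frac{1}{28}\right)\right)}{\left(-5 - \frac{1}{27}\right) + 3490} = \frac{4519 + \left(4 - \frac{33}{28}\right)}{- \frac{136}{27} + 3490} = \frac{4519 + \frac{79}{28}}{\frac{94094}{27}} = \frac{126611}{28} \cdot \frac{27}{94094} = \frac{3418497}{2634632}$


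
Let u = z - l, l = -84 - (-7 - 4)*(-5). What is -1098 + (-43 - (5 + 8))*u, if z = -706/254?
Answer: -1108246/127 ≈ -8726.3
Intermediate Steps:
z = -353/127 (z = -706*1/254 = -353/127 ≈ -2.7795)
l = -139 (l = -84 - (-11)*(-5) = -84 - 1*55 = -84 - 55 = -139)
u = 17300/127 (u = -353/127 - 1*(-139) = -353/127 + 139 = 17300/127 ≈ 136.22)
-1098 + (-43 - (5 + 8))*u = -1098 + (-43 - (5 + 8))*(17300/127) = -1098 + (-43 - 13)*(17300/127) = -1098 - 56*17300/127 = -1098 - 968800/127 = -1108246/127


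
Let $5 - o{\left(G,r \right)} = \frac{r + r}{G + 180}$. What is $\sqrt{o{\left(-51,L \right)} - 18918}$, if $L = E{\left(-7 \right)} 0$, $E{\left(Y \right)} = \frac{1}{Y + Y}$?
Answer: $i \sqrt{18913} \approx 137.52 i$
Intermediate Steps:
$E{\left(Y \right)} = \frac{1}{2 Y}$
$L = 0$ ($L = \frac{1}{2 \left(-7\right)} 0 = \frac{1}{2} \left(- \frac{1}{7}\right) 0 = \left(- \frac{1}{14}\right) 0 = 0$)
$o{\left(G,r \right)} = 5 - \frac{2 r}{180 + G}$ ($o{\left(G,r \right)} = 5 - \frac{r + r}{G + 180} = 5 - \frac{2 r}{180 + G}$)
$\sqrt{o{\left(-51,L \right)} - 18918} = \sqrt{\frac{900 - 0 + 5 \left(-51\right)}{180 - 51} - 18918} = \sqrt{\frac{900 + 0 - 255}{129} - 18918} = \sqrt{\frac{1}{129} \cdot 645 - 18918} = \sqrt{5 - 18918} = \sqrt{-18913} = i \sqrt{18913}$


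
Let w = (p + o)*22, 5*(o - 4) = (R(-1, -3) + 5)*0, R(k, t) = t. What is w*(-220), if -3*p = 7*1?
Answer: -24200/3 ≈ -8066.7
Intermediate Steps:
p = -7/3 ≈ -2.3333
o = 4 (o = 4 + ((-3 + 5)*0)/5 = 4 + (2*0)/5 = 4 + (⅕)*0 = 4 + 0 = 4)
w = 110/3 (w = (-7/3 + 4)*22 = (5/3)*22 = 110/3 ≈ 36.667)
w*(-220) = (110/3)*(-220) = -24200/3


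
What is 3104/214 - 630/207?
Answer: 28206/2461 ≈ 11.461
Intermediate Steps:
3104/214 - 630/207 = 3104*(1/214) - 630*1/207 = 1552/107 - 70/23 = 28206/2461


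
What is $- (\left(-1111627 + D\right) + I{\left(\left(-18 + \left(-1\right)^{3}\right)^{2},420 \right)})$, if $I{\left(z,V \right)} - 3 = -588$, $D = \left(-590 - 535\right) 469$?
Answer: $1639837$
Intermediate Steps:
$D = -527625$ ($D = \left(-1125\right) 469 = -527625$)
$I{\left(z,V \right)} = -585$ ($I{\left(z,V \right)} = 3 - 588 = -585$)
$- (\left(-1111627 + D\right) + I{\left(\left(-18 + \left(-1\right)^{3}\right)^{2},420 \right)}) = - (\left(-1111627 - 527625\right) - 585) = - (-1639252 - 585) = \left(-1\right) \left(-1639837\right) = 1639837$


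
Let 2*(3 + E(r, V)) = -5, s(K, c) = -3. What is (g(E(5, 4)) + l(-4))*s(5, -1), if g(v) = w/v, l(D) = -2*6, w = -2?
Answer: 384/11 ≈ 34.909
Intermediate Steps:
E(r, V) = -11/2 (E(r, V) = -3 + (1/2)*(-5) = -3 - 5/2 = -11/2)
l(D) = -12
g(v) = -2/v
(g(E(5, 4)) + l(-4))*s(5, -1) = (-2/(-11/2) - 12)*(-3) = (-2*(-2/11) - 12)*(-3) = (4/11 - 12)*(-3) = -128/11*(-3) = 384/11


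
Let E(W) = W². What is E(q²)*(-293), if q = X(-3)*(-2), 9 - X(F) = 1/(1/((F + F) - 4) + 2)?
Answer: -3149858953808/130321 ≈ -2.4170e+7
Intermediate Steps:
X(F) = 9 - 1/(2 + 1/(-4 + 2*F)) (X(F) = 9 - 1/(1/((F + F) - 4) + 2) = 9 - 1/(1/(2*F - 4) + 2) = 9 - 1/(1/(-4 + 2*F) + 2) = 9 - 1/(2 + 1/(-4 + 2*F)))
q = -322/19 (q = ((-59 + 34*(-3))/(-7 + 4*(-3)))*(-2) = ((-59 - 102)/(-7 - 12))*(-2) = (-161/(-19))*(-2) = -1/19*(-161)*(-2) = (161/19)*(-2) = -322/19 ≈ -16.947)
E(q²)*(-293) = ((-322/19)²)²*(-293) = (103684/361)²*(-293) = (10750371856/130321)*(-293) = -3149858953808/130321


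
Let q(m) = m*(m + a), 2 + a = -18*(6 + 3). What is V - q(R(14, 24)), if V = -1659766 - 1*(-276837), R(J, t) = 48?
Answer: -1377361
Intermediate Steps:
a = -164 (a = -2 - 18*(6 + 3) = -2 - 18*9 = -2 - 162 = -164)
q(m) = m*(-164 + m) (q(m) = m*(m - 164) = m*(-164 + m))
V = -1382929 (V = -1659766 + 276837 = -1382929)
V - q(R(14, 24)) = -1382929 - 48*(-164 + 48) = -1382929 - 48*(-116) = -1382929 - 1*(-5568) = -1382929 + 5568 = -1377361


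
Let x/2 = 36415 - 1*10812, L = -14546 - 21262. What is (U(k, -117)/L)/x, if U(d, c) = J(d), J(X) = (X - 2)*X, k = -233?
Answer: -54755/1833584448 ≈ -2.9862e-5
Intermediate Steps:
L = -35808
x = 51206 (x = 2*(36415 - 1*10812) = 2*(36415 - 10812) = 2*25603 = 51206)
J(X) = X*(-2 + X) (J(X) = (-2 + X)*X = X*(-2 + X))
U(d, c) = d*(-2 + d)
(U(k, -117)/L)/x = (-233*(-2 - 233)/(-35808))/51206 = (-233*(-235)*(-1/35808))*(1/51206) = (54755*(-1/35808))*(1/51206) = -54755/35808*1/51206 = -54755/1833584448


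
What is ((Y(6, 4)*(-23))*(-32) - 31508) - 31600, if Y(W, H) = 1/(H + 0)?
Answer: -62924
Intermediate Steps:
Y(W, H) = 1/H
((Y(6, 4)*(-23))*(-32) - 31508) - 31600 = ((-23/4)*(-32) - 31508) - 31600 = (((¼)*(-23))*(-32) - 31508) - 31600 = (-23/4*(-32) - 31508) - 31600 = (184 - 31508) - 31600 = -31324 - 31600 = -62924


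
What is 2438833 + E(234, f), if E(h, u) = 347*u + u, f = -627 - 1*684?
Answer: 1982605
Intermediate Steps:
f = -1311 (f = -627 - 684 = -1311)
E(h, u) = 348*u
2438833 + E(234, f) = 2438833 + 348*(-1311) = 2438833 - 456228 = 1982605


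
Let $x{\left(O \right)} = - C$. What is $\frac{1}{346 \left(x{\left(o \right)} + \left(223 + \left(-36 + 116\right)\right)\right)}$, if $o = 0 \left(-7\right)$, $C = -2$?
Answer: $\frac{1}{105530} \approx 9.476 \cdot 10^{-6}$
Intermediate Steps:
$o = 0$
$x{\left(O \right)} = 2$ ($x{\left(O \right)} = \left(-1\right) \left(-2\right) = 2$)
$\frac{1}{346 \left(x{\left(o \right)} + \left(223 + \left(-36 + 116\right)\right)\right)} = \frac{1}{346 \left(2 + \left(223 + \left(-36 + 116\right)\right)\right)} = \frac{1}{346 \left(2 + \left(223 + 80\right)\right)} = \frac{1}{346 \left(2 + 303\right)} = \frac{1}{346 \cdot 305} = \frac{1}{105530}$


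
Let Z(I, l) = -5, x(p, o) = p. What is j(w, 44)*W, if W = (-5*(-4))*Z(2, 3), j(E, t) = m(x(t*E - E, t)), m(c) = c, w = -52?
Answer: 223600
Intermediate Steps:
j(E, t) = -E + E*t (j(E, t) = t*E - E = E*t - E = -E + E*t)
W = -100 (W = -5*(-4)*(-5) = 20*(-5) = -100)
j(w, 44)*W = -52*(-1 + 44)*(-100) = -52*43*(-100) = -2236*(-100) = 223600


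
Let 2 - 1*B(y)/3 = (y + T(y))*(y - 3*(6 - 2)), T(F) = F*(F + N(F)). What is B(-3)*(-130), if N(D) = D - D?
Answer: -35880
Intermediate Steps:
N(D) = 0
T(F) = F**2 (T(F) = F*(F + 0) = F*F = F**2)
B(y) = 6 - 3*(-12 + y)*(y + y**2) (B(y) = 6 - 3*(y + y**2)*(y - 3*(6 - 2)) = 6 - 3*(y + y**2)*(y - 3*4) = 6 - 3*(y + y**2)*(y - 12) = 6 - 3*(y + y**2)*(-12 + y) = 6 - 3*(-12 + y)*(y + y**2))
B(-3)*(-130) = (6 - 3*(-3)**3 + 33*(-3)**2 + 36*(-3))*(-130) = (6 - 3*(-27) + 33*9 - 108)*(-130) = (6 + 81 + 297 - 108)*(-130) = 276*(-130) = -35880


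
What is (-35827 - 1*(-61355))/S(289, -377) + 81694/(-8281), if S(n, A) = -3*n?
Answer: -282226066/7179627 ≈ -39.309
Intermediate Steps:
(-35827 - 1*(-61355))/S(289, -377) + 81694/(-8281) = (-35827 - 1*(-61355))/((-3*289)) + 81694/(-8281) = (-35827 + 61355)/(-867) + 81694*(-1/8281) = 25528*(-1/867) - 81694/8281 = -25528/867 - 81694/8281 = -282226066/7179627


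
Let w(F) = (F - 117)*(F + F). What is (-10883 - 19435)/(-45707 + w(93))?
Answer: 30318/50171 ≈ 0.60429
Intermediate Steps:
w(F) = 2*F*(-117 + F) (w(F) = (-117 + F)*(2*F) = 2*F*(-117 + F))
(-10883 - 19435)/(-45707 + w(93)) = (-10883 - 19435)/(-45707 + 2*93*(-117 + 93)) = -30318/(-45707 + 2*93*(-24)) = -30318/(-45707 - 4464) = -30318/(-50171) = -30318*(-1/50171) = 30318/50171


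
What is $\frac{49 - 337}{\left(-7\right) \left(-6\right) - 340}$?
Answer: $\frac{144}{149} \approx 0.96644$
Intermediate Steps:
$\frac{49 - 337}{\left(-7\right) \left(-6\right) - 340} = - \frac{288}{42 - 340} = - \frac{288}{-298} = \left(-288\right) \left(- \frac{1}{298}\right) = \frac{144}{149}$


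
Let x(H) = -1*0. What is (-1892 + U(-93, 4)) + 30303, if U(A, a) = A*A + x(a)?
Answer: 37060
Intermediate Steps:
x(H) = 0
U(A, a) = A**2 (U(A, a) = A*A + 0 = A**2 + 0 = A**2)
(-1892 + U(-93, 4)) + 30303 = (-1892 + (-93)**2) + 30303 = (-1892 + 8649) + 30303 = 6757 + 30303 = 37060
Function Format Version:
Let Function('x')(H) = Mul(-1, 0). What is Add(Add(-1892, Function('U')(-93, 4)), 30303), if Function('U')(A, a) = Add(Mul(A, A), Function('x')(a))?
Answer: 37060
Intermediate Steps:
Function('x')(H) = 0
Function('U')(A, a) = Pow(A, 2) (Function('U')(A, a) = Add(Mul(A, A), 0) = Add(Pow(A, 2), 0) = Pow(A, 2))
Add(Add(-1892, Function('U')(-93, 4)), 30303) = Add(Add(-1892, Pow(-93, 2)), 30303) = Add(Add(-1892, 8649), 30303) = Add(6757, 30303) = 37060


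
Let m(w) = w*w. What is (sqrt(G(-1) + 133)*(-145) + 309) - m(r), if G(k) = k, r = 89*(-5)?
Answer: -197716 - 290*sqrt(33) ≈ -1.9938e+5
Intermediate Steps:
r = -445
m(w) = w**2
(sqrt(G(-1) + 133)*(-145) + 309) - m(r) = (sqrt(-1 + 133)*(-145) + 309) - 1*(-445)**2 = (sqrt(132)*(-145) + 309) - 1*198025 = ((2*sqrt(33))*(-145) + 309) - 198025 = (-290*sqrt(33) + 309) - 198025 = (309 - 290*sqrt(33)) - 198025 = -197716 - 290*sqrt(33)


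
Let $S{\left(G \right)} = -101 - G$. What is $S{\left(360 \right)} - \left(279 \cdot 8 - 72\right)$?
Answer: $-2621$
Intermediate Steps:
$S{\left(360 \right)} - \left(279 \cdot 8 - 72\right) = \left(-101 - 360\right) - \left(279 \cdot 8 - 72\right) = \left(-101 - 360\right) - \left(2232 - 72\right) = -461 - 2160 = -2621$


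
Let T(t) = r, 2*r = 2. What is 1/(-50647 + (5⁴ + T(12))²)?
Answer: 1/341229 ≈ 2.9306e-6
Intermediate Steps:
r = 1 (r = (½)*2 = 1)
T(t) = 1
1/(-50647 + (5⁴ + T(12))²) = 1/(-50647 + (5⁴ + 1)²) = 1/(-50647 + (625 + 1)²) = 1/(-50647 + 626²) = 1/(-50647 + 391876) = 1/341229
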